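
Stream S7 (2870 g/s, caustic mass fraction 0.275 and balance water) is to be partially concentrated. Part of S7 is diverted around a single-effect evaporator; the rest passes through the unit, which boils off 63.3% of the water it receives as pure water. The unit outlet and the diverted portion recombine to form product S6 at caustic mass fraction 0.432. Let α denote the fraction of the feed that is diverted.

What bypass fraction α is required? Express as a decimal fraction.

All 2870×0.275 = 789.25 g/s of caustic reaches S6, so S6 = 789.25/0.432 = 1827 g/s and vapour = 1043 g/s.
The evaporator receives (1−α)·2870 of feed at 0.725 water and removes 0.633 of that water:
0.633×0.725×(1−α)×2870 = 1043
(1−α) = 1043/1317.1 = 0.7919;  α = 0.2081.

0.208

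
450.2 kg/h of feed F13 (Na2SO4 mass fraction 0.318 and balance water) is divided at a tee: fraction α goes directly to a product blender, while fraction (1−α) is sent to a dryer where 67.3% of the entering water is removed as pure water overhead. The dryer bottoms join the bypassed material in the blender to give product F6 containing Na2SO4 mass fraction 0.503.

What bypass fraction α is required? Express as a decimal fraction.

0.199

All 450.2×0.318 = 143.16 kg/h of Na2SO4 reaches F6, so F6 = 143.16/0.503 = 284.62 kg/h and vapour = 165.58 kg/h.
The evaporator receives (1−α)·450.2 of feed at 0.682 water and removes 0.673 of that water:
0.673×0.682×(1−α)×450.2 = 165.58
(1−α) = 165.58/206.64 = 0.8013;  α = 0.1987.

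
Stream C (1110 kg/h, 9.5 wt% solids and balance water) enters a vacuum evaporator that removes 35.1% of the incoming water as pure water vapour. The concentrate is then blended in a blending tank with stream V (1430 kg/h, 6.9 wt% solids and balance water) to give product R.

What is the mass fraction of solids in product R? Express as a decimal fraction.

Vapour removed = 0.351×0.905×1110 = 352.6 kg/h; concentrate = 757.4 kg/h.
solids reaching the mixer = 105.45 (from concentrate) + 1430×0.069 = 204.12 kg/h.
Product flow = 757.4 + 1430 = 2187.4 kg/h; solids fraction = 0.093.

0.093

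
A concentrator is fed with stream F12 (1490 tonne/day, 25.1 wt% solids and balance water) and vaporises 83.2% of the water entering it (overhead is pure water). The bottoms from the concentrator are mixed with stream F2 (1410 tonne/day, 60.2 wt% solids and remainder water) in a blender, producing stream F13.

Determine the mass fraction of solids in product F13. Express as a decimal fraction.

0.620

Vapour removed = 0.832×0.749×1490 = 928.52 tonne/day; concentrate = 561.48 tonne/day.
solids reaching the mixer = 373.99 (from concentrate) + 1410×0.602 = 1222.8 tonne/day.
Product flow = 561.48 + 1410 = 1971.5 tonne/day; solids fraction = 0.620.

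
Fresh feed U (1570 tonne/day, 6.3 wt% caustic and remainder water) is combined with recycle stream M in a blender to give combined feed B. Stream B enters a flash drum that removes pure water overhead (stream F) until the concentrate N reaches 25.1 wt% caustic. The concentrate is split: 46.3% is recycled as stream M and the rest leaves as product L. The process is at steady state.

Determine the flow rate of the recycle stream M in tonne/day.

339.8 tonne/day

Overall caustic balance (none leaves overhead): caustic in fresh feed = caustic in product, i.e. 1570×0.063 = (1−0.463)·N·0.251.
N = 98.91/(0.251×0.537) = 733.82 tonne/day.
Recycle M = 0.463×733.82 = 339.76 tonne/day.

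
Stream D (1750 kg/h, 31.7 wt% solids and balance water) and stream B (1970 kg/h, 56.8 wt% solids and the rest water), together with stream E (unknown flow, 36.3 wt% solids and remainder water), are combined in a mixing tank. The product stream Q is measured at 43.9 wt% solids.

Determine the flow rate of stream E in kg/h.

534.6 kg/h

Let E be the unknown flow. Total out = 3720 + E.
solids balance: 1673.7 + 0.363·E = 0.439·(3720 + E)
(0.363 − 0.439)·E = 0.439×3720 − 1673.7 = -40.63
E = -40.63 / -0.076 = 534.61 kg/h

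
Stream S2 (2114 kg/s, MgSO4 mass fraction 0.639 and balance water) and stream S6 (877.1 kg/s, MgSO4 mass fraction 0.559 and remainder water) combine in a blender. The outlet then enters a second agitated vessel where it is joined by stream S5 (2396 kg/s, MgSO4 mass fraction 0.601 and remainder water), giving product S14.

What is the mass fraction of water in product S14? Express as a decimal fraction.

Overall, product flow = 5387.1 kg/s.
water in = 2114×0.361 + 877.1×0.441 + 2396×0.399 = 2106 kg/s.
water fraction in S14 = 0.391.

0.391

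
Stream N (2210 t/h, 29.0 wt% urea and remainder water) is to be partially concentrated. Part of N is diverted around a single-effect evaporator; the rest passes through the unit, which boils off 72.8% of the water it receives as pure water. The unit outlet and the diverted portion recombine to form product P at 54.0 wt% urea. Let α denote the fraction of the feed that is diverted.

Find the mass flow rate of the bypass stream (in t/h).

230.5 t/h

All 2210×0.290 = 640.9 t/h of urea reaches P, so P = 640.9/0.540 = 1186.9 t/h and vapour = 1023.1 t/h.
The evaporator receives (1−α)·2210 of feed at 0.710 water and removes 0.728 of that water:
0.728×0.710×(1−α)×2210 = 1023.1
(1−α) = 1023.1/1142.3 = 0.8957;  α = 0.1043.
Bypass flow = 0.1043×2210 = 230.53 t/h.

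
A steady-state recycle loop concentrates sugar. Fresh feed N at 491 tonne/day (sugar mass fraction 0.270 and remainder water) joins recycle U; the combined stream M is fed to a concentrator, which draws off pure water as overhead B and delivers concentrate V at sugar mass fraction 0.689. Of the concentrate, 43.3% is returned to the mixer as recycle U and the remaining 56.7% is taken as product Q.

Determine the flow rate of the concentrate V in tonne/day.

339.3 tonne/day

Overall sugar balance (none leaves overhead): sugar in fresh feed = sugar in product, i.e. 491×0.270 = (1−0.433)·V·0.689.
V = 132.57/(0.689×0.567) = 339.35 tonne/day.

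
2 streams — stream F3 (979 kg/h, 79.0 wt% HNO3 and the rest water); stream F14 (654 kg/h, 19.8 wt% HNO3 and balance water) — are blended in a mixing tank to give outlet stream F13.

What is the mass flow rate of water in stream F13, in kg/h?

730.1 kg/h

water out = water in = 979×0.210 + 654×0.802 = 730.1 kg/h.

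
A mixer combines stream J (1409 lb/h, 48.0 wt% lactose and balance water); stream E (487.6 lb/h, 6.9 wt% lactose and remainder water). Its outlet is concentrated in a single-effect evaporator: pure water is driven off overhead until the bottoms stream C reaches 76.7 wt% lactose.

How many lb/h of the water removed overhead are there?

971 lb/h

lactose entering = 1409×0.480 + 487.6×0.069 = 709.96 lb/h.
All lactose reports to C, so C = 709.96/0.767 = 925.64 lb/h.
Total feed = 1896.6 lb/h; overhead = 1896.6 − 925.64 = 970.96 lb/h.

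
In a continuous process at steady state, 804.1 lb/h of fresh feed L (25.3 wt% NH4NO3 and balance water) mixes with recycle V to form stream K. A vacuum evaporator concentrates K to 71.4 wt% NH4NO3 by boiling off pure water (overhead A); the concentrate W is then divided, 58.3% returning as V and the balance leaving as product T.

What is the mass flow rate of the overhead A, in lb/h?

519.2 lb/h

Overall NH4NO3 balance (none leaves overhead): NH4NO3 in fresh feed = NH4NO3 in product, i.e. 804.1×0.253 = (1−0.583)·W·0.714.
W = 203.44/(0.714×0.417) = 683.28 lb/h.
Recycle V = 0.583×683.28 = 398.35 lb/h.
Combined feed K = 804.1 + 398.35 = 1202.5 lb/h.
Overhead A = K − W = 1202.5 − 683.28 = 519.17 lb/h.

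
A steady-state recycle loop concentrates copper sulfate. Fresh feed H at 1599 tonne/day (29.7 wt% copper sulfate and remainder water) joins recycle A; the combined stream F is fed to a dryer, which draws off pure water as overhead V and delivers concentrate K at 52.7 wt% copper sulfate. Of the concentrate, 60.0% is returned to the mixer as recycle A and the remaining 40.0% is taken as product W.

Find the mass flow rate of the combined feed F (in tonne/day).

Overall copper sulfate balance (none leaves overhead): copper sulfate in fresh feed = copper sulfate in product, i.e. 1599×0.297 = (1−0.600)·K·0.527.
K = 474.9/(0.527×0.400) = 2252.9 tonne/day.
Recycle A = 0.600×2252.9 = 1351.7 tonne/day.
Combined feed F = 1599 + 1351.7 = 2950.7 tonne/day.

2951 tonne/day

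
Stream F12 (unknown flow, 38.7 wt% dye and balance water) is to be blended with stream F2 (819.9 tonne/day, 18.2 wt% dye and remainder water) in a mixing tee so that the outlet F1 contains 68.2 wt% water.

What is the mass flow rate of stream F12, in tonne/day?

1616 tonne/day

Let F12 be the unknown flow. Total out = 819.9 + F12.
water balance: 670.68 + 0.613·F12 = 0.682·(819.9 + F12)
(0.613 − 0.682)·F12 = 0.682×819.9 − 670.68 = -111.51
F12 = -111.51 / -0.069 = 1616 tonne/day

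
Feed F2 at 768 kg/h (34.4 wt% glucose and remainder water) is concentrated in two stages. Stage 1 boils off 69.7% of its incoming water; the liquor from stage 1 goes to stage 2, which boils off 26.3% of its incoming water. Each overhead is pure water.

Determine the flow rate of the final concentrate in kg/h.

376.7 kg/h

water in feed = 768×0.656 = 503.81 kg/h.
After stage 1: water left = (1−0.697)×503.81 = 152.65; stream total = 416.85 kg/h.
After stage 2: water left = (1−0.263)×152.65 = 112.51; final concentrate = 376.7 kg/h.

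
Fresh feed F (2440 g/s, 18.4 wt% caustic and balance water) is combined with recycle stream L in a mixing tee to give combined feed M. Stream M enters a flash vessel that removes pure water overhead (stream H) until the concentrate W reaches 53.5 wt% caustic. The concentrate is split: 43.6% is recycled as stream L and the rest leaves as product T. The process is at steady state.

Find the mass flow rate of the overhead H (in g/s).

Overall caustic balance (none leaves overhead): caustic in fresh feed = caustic in product, i.e. 2440×0.184 = (1−0.436)·W·0.535.
W = 448.96/(0.535×0.564) = 1487.9 g/s.
Recycle L = 0.436×1487.9 = 648.73 g/s.
Combined feed M = 2440 + 648.73 = 3088.7 g/s.
Overhead H = M − W = 3088.7 − 1487.9 = 1600.8 g/s.

1601 g/s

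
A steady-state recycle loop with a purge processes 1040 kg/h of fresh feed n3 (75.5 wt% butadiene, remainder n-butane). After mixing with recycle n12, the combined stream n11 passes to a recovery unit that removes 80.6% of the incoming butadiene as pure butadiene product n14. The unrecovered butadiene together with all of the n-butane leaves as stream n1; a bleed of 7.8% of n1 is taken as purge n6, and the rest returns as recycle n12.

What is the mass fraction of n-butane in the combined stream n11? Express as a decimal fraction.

0.7736

n-butane enters only via n3 and leaves only via the purge: 1040×0.245 = 0.078×(n-butane in n1), and the recovery unit passes all n-butane, so n-butane in n11 = n-butane in n1 = 3266.7 kg/h.
butadiene in n11: m_A = 1040×0.755 + (1−0.078)·(1−0.806)·m_A, so m_A = 785.2/0.8211 = 956.24 kg/h.
n11 = 956.24 + 3266.7 = 4222.9 kg/h.
n-butane fraction in n11 = 3266.7/4222.9 = 0.7736.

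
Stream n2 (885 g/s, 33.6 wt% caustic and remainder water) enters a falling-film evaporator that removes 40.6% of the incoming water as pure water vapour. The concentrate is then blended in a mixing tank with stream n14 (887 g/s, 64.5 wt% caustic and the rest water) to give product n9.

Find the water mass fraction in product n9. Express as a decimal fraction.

Vapour removed = 0.406×0.664×885 = 238.58 g/s; concentrate = 646.42 g/s.
water reaching the mixer = 349.06 (from concentrate) + 887×0.355 = 663.94 g/s.
Product flow = 646.42 + 887 = 1533.4 g/s; water fraction = 0.433.

0.433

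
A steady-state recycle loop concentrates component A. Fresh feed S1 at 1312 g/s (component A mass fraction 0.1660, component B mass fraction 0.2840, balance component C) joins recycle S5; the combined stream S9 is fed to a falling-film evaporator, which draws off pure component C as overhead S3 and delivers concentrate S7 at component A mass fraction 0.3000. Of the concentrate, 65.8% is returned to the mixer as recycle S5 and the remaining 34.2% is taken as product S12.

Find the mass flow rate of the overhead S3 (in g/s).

586 g/s

Overall component A balance (none leaves overhead): component A in fresh feed = component A in product, i.e. 1312×0.166 = (1−0.658)·S7·0.300.
S7 = 217.79/(0.300×0.342) = 2122.7 g/s.
Recycle S5 = 0.658×2122.7 = 1396.8 g/s.
Combined feed S9 = 1312 + 1396.8 = 2708.8 g/s.
Overhead S3 = S9 − S7 = 2708.8 − 2122.7 = 586.03 g/s.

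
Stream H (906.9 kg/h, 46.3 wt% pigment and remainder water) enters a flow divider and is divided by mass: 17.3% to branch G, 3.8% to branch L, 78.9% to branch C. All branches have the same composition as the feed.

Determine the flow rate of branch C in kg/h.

715.5 kg/h

Branch C flow = 0.789×906.9 = 715.54 kg/h.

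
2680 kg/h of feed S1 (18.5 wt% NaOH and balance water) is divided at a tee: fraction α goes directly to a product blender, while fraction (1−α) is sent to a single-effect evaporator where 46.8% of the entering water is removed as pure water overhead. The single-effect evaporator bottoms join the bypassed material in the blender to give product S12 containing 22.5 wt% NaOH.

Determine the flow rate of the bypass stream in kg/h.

1431 kg/h

All 2680×0.185 = 495.8 kg/h of NaOH reaches S12, so S12 = 495.8/0.225 = 2203.6 kg/h and vapour = 476.44 kg/h.
The evaporator receives (1−α)·2680 of feed at 0.815 water and removes 0.468 of that water:
0.468×0.815×(1−α)×2680 = 476.44
(1−α) = 476.44/1022.2 = 0.4661;  α = 0.5339.
Bypass flow = 0.5339×2680 = 1430.9 kg/h.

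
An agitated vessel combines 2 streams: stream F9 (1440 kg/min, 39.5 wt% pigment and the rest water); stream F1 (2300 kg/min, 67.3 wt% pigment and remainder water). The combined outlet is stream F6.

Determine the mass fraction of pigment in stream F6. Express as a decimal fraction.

0.5660

Total flow out = 1440 + 2300 = 3740 kg/min.
pigment in = 1440×0.395 + 2300×0.673 = 2116.7 kg/min.
pigment mass fraction in F6 = 2116.7/3740 = 0.5660.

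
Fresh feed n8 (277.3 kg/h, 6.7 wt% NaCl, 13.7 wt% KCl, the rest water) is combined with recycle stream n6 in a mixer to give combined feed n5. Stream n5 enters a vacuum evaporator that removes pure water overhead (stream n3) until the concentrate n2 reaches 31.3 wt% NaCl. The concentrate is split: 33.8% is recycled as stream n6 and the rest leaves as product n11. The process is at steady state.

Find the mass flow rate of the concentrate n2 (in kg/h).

Overall NaCl balance (none leaves overhead): NaCl in fresh feed = NaCl in product, i.e. 277.3×0.067 = (1−0.338)·n2·0.313.
n2 = 18.579/(0.313×0.662) = 89.665 kg/h.

89.66 kg/h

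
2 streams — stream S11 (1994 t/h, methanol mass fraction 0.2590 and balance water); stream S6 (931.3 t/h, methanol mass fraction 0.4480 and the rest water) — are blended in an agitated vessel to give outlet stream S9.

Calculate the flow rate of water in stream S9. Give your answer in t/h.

1992 t/h

water out = water in = 1994×0.741 + 931.3×0.552 = 1991.6 t/h.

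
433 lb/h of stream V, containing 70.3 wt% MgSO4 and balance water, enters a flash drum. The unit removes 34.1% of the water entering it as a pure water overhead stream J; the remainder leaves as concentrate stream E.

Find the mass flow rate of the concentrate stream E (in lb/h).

water entering = 433×0.297 = 128.6 lb/h; overhead removed = 0.341×128.6 = 43.853 lb/h.
Concentrate = 433 − 43.853 = 389.15 lb/h.

389.1 lb/h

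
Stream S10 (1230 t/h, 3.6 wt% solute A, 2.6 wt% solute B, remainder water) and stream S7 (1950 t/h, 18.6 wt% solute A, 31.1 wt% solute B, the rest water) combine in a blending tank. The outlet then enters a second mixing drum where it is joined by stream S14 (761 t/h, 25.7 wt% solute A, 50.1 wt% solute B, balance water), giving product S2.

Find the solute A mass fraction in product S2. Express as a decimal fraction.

0.1529

Overall, product flow = 3941 t/h.
solute A in = 1230×0.036 + 1950×0.186 + 761×0.257 = 602.56 t/h.
solute A fraction in S2 = 0.1529.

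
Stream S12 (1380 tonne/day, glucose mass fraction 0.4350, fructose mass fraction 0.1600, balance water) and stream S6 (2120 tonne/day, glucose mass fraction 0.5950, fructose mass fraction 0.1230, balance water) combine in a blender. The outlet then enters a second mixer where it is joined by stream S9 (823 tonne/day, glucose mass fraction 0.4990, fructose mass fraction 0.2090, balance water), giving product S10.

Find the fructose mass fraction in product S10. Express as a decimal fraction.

0.1512

Overall, product flow = 4323 tonne/day.
fructose in = 1380×0.160 + 2120×0.123 + 823×0.209 = 653.57 tonne/day.
fructose fraction in S10 = 0.1512.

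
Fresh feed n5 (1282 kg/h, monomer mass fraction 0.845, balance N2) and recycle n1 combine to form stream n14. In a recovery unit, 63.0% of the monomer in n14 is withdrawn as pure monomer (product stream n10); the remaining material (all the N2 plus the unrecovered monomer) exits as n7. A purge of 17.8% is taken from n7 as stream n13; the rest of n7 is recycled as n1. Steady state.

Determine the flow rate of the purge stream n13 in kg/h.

301.2 kg/h

N2 enters only via n5 and leaves only via the purge: 1282×0.155 = 0.178×(N2 in n7), and the recovery unit passes all N2, so N2 in n14 = N2 in n7 = 1116.3 kg/h.
monomer in n14: m_A = 1282×0.845 + (1−0.178)·(1−0.630)·m_A, so m_A = 1083.3/0.6959 = 1556.8 kg/h.
n7 = (1−0.630)×1556.8 + 1116.3 = 1692.4 kg/h.
Purge n13 = 0.178×1692.4 = 301.24 kg/h.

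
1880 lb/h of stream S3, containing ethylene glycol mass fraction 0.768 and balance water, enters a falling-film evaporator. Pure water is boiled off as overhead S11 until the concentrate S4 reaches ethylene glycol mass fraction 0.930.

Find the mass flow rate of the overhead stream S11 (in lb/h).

327.5 lb/h

ethylene glycol is conserved: 1880×0.768 = 1443.8 lb/h all reports to the concentrate.
Concentrate = 1443.8/(target fraction) = 1552.5 lb/h.
Overhead = 1880 − 1552.5 = 327.48 lb/h.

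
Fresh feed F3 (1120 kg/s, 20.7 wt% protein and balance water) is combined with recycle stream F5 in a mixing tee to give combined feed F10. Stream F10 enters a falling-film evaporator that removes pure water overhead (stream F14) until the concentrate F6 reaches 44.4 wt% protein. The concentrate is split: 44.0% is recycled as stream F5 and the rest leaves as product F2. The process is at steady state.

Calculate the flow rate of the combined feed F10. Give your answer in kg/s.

1530 kg/s

Overall protein balance (none leaves overhead): protein in fresh feed = protein in product, i.e. 1120×0.207 = (1−0.440)·F6·0.444.
F6 = 231.84/(0.444×0.560) = 932.43 kg/s.
Recycle F5 = 0.440×932.43 = 410.27 kg/s.
Combined feed F10 = 1120 + 410.27 = 1530.3 kg/s.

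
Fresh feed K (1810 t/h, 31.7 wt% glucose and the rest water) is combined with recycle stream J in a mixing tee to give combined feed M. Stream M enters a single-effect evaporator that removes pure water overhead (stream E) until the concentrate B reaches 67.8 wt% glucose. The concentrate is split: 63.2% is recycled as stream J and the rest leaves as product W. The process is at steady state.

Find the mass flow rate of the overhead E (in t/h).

963.7 t/h

Overall glucose balance (none leaves overhead): glucose in fresh feed = glucose in product, i.e. 1810×0.317 = (1−0.632)·B·0.678.
B = 573.77/(0.678×0.368) = 2299.6 t/h.
Recycle J = 0.632×2299.6 = 1453.4 t/h.
Combined feed M = 1810 + 1453.4 = 3263.4 t/h.
Overhead E = M − B = 3263.4 − 2299.6 = 963.73 t/h.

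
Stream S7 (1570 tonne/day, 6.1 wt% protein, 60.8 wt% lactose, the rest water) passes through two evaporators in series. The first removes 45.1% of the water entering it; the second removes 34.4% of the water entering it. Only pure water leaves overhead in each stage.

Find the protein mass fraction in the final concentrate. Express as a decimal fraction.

0.0774

water in feed = 1570×0.331 = 519.67 tonne/day.
After stage 1: water left = (1−0.451)×519.67 = 285.3; stream total = 1335.6 tonne/day.
After stage 2: water left = (1−0.344)×285.3 = 187.16; final concentrate = 1237.5 tonne/day.
protein fraction = 95.77/1237.5 = 0.0774.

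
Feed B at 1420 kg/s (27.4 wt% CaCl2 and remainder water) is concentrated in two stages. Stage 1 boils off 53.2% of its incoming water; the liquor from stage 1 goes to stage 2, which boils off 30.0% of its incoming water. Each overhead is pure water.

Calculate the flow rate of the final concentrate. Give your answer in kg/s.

water in feed = 1420×0.726 = 1030.9 kg/s.
After stage 1: water left = (1−0.532)×1030.9 = 482.47; stream total = 871.55 kg/s.
After stage 2: water left = (1−0.300)×482.47 = 337.73; final concentrate = 726.81 kg/s.

726.8 kg/s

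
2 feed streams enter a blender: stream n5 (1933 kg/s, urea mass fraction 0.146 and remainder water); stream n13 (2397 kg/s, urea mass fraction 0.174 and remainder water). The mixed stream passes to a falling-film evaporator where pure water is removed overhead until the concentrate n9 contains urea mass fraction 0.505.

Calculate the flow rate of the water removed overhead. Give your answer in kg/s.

urea entering = 1933×0.146 + 2397×0.174 = 699.3 kg/s.
All urea reports to n9, so n9 = 699.3/0.505 = 1384.7 kg/s.
Total feed = 4330 kg/s; overhead = 4330 − 1384.7 = 2945.3 kg/s.

2945 kg/s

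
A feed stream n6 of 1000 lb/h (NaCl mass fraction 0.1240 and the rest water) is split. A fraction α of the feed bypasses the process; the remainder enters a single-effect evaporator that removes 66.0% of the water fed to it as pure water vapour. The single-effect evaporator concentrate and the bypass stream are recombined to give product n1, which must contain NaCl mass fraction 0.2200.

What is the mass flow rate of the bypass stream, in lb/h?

245.3 lb/h

All 1000×0.124 = 124 lb/h of NaCl reaches n1, so n1 = 124/0.220 = 563.64 lb/h and vapour = 436.36 lb/h.
The evaporator receives (1−α)·1000 of feed at 0.876 water and removes 0.660 of that water:
0.660×0.876×(1−α)×1000 = 436.36
(1−α) = 436.36/578.16 = 0.7547;  α = 0.2453.
Bypass flow = 0.2453×1000 = 245.25 lb/h.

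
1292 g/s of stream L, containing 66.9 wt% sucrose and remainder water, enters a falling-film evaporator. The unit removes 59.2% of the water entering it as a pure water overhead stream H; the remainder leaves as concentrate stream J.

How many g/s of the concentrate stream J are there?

water entering = 1292×0.331 = 427.65 g/s; overhead removed = 0.592×427.65 = 253.17 g/s.
Concentrate = 1292 − 253.17 = 1038.8 g/s.

1039 g/s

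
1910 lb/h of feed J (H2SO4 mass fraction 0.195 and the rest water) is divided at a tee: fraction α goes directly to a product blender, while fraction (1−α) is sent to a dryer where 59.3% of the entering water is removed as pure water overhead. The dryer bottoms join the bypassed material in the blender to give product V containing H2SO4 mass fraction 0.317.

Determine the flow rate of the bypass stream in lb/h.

370.1 lb/h

All 1910×0.195 = 372.45 lb/h of H2SO4 reaches V, so V = 372.45/0.317 = 1174.9 lb/h and vapour = 735.08 lb/h.
The evaporator receives (1−α)·1910 of feed at 0.805 water and removes 0.593 of that water:
0.593×0.805×(1−α)×1910 = 735.08
(1−α) = 735.08/911.77 = 0.8062;  α = 0.1938.
Bypass flow = 0.1938×1910 = 370.13 lb/h.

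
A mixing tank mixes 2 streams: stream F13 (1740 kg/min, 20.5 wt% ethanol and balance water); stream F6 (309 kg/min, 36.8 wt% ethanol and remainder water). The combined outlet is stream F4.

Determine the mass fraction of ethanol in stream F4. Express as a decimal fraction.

Total flow out = 1740 + 309 = 2049 kg/min.
ethanol in = 1740×0.205 + 309×0.368 = 470.41 kg/min.
ethanol mass fraction in F4 = 470.41/2049 = 0.2296.

0.2296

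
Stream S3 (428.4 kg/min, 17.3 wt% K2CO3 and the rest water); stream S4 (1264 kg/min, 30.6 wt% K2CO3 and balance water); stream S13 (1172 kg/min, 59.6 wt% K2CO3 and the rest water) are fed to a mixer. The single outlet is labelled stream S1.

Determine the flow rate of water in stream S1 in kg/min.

water out = water in = 428.4×0.827 + 1264×0.694 + 1172×0.404 = 1705 kg/min.

1705 kg/min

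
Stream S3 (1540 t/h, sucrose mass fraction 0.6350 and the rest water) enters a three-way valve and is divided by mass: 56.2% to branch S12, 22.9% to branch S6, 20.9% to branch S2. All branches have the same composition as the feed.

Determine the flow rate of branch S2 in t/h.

Branch S2 flow = 0.209×1540 = 321.86 t/h.

321.9 t/h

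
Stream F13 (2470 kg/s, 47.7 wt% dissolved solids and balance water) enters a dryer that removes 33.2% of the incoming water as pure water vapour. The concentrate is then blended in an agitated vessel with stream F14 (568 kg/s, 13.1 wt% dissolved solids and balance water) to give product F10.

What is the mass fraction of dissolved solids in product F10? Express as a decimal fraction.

Vapour removed = 0.332×0.523×2470 = 428.88 kg/s; concentrate = 2041.1 kg/s.
dissolved solids reaching the mixer = 1178.2 (from concentrate) + 568×0.131 = 1252.6 kg/s.
Product flow = 2041.1 + 568 = 2609.1 kg/s; dissolved solids fraction = 0.4801.

0.4801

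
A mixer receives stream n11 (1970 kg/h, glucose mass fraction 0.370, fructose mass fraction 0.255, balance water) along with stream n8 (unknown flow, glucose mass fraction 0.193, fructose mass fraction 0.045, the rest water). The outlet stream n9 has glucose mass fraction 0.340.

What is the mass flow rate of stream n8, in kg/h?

Let n8 be the unknown flow. Total out = 1970 + n8.
glucose balance: 728.9 + 0.193·n8 = 0.340·(1970 + n8)
(0.193 − 0.340)·n8 = 0.340×1970 − 728.9 = -59.1
n8 = -59.1 / -0.147 = 402.04 kg/h

402 kg/h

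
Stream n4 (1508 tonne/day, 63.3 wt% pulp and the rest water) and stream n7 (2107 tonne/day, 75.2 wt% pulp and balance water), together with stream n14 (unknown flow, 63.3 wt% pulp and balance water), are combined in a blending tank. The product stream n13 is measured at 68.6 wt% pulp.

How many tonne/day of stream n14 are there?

Let n14 be the unknown flow. Total out = 3615 + n14.
pulp balance: 2539 + 0.633·n14 = 0.686·(3615 + n14)
(0.633 − 0.686)·n14 = 0.686×3615 − 2539 = -59.138
n14 = -59.138 / -0.053 = 1115.8 tonne/day

1116 tonne/day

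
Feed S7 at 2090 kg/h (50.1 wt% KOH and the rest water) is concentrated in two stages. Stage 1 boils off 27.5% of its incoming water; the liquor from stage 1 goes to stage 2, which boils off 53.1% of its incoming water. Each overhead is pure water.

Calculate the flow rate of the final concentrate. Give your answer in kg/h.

water in feed = 2090×0.499 = 1042.9 kg/h.
After stage 1: water left = (1−0.275)×1042.9 = 756.11; stream total = 1803.2 kg/h.
After stage 2: water left = (1−0.531)×756.11 = 354.62; final concentrate = 1401.7 kg/h.

1402 kg/h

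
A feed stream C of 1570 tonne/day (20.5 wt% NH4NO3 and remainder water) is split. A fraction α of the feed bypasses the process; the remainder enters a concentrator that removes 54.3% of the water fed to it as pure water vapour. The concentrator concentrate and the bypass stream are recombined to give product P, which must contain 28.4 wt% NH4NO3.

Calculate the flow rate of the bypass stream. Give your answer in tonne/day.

558.3 tonne/day

All 1570×0.205 = 321.85 tonne/day of NH4NO3 reaches P, so P = 321.85/0.284 = 1133.3 tonne/day and vapour = 436.73 tonne/day.
The evaporator receives (1−α)·1570 of feed at 0.795 water and removes 0.543 of that water:
0.543×0.795×(1−α)×1570 = 436.73
(1−α) = 436.73/677.75 = 0.6444;  α = 0.3556.
Bypass flow = 0.3556×1570 = 558.32 tonne/day.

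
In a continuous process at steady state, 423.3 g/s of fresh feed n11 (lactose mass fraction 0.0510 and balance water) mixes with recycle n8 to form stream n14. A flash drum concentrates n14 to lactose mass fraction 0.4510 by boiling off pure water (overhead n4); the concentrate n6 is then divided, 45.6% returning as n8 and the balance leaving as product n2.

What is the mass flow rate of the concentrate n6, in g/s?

87.99 g/s

Overall lactose balance (none leaves overhead): lactose in fresh feed = lactose in product, i.e. 423.3×0.051 = (1−0.456)·n6·0.451.
n6 = 21.588/(0.451×0.544) = 87.992 g/s.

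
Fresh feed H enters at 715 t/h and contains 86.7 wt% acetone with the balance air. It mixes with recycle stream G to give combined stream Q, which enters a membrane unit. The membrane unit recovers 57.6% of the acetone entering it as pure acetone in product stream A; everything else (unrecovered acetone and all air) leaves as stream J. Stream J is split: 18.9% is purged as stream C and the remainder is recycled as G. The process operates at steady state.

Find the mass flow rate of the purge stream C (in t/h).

170.8 t/h

air enters only via H and leaves only via the purge: 715×0.133 = 0.189×(air in J), and the membrane unit passes all air, so air in Q = air in J = 503.15 t/h.
acetone in Q: m_A = 715×0.867 + (1−0.189)·(1−0.576)·m_A, so m_A = 619.9/0.6561 = 944.78 t/h.
J = (1−0.576)×944.78 + 503.15 = 903.74 t/h.
Purge C = 0.189×903.74 = 170.81 t/h.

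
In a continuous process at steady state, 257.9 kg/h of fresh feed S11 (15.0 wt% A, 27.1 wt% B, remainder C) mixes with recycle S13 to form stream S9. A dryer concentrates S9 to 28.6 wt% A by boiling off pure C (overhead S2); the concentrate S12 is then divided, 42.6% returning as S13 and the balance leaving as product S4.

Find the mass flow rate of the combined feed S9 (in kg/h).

358.3 kg/h

Overall A balance (none leaves overhead): A in fresh feed = A in product, i.e. 257.9×0.150 = (1−0.426)·S12·0.286.
S12 = 38.685/(0.286×0.574) = 235.65 kg/h.
Recycle S13 = 0.426×235.65 = 100.39 kg/h.
Combined feed S9 = 257.9 + 100.39 = 358.29 kg/h.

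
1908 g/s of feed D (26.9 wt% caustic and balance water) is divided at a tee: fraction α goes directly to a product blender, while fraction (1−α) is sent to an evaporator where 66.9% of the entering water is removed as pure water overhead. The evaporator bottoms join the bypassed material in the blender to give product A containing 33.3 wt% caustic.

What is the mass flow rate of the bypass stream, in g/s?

1158 g/s

All 1908×0.269 = 513.25 g/s of caustic reaches A, so A = 513.25/0.333 = 1541.3 g/s and vapour = 366.7 g/s.
The evaporator receives (1−α)·1908 of feed at 0.731 water and removes 0.669 of that water:
0.669×0.731×(1−α)×1908 = 366.7
(1−α) = 366.7/933.09 = 0.3930;  α = 0.6070.
Bypass flow = 0.6070×1908 = 1158.2 g/s.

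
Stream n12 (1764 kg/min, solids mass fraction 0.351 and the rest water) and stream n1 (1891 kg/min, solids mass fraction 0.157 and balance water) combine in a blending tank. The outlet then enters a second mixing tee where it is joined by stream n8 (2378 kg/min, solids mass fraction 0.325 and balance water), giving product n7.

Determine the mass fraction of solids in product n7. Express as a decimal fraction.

0.280

Overall, product flow = 6033 kg/min.
solids in = 1764×0.351 + 1891×0.157 + 2378×0.325 = 1688.9 kg/min.
solids fraction in n7 = 0.280.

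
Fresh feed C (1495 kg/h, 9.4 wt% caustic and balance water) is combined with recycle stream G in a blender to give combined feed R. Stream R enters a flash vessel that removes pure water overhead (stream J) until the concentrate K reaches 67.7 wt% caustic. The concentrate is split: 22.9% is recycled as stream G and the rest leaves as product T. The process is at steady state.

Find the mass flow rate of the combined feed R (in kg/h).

Overall caustic balance (none leaves overhead): caustic in fresh feed = caustic in product, i.e. 1495×0.094 = (1−0.229)·K·0.677.
K = 140.53/(0.677×0.771) = 269.23 kg/h.
Recycle G = 0.229×269.23 = 61.654 kg/h.
Combined feed R = 1495 + 61.654 = 1556.7 kg/h.

1557 kg/h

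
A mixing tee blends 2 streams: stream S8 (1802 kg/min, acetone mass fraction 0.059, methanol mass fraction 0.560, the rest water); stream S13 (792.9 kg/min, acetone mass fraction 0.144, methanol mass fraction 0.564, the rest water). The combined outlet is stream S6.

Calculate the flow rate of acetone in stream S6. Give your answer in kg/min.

220.5 kg/min

acetone out = acetone in = 1802×0.059 + 792.9×0.144 = 220.5 kg/min.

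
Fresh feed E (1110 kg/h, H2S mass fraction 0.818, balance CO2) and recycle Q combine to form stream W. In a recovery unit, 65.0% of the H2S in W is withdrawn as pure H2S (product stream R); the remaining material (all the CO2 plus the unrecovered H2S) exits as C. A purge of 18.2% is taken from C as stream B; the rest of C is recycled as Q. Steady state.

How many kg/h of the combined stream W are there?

2382 kg/h

CO2 enters only via E and leaves only via the purge: 1110×0.182 = 0.182×(CO2 in C), and the recovery unit passes all CO2, so CO2 in W = CO2 in C = 1110 kg/h.
H2S in W: m_A = 1110×0.818 + (1−0.182)·(1−0.650)·m_A, so m_A = 907.98/0.7137 = 1272.2 kg/h.
W = 1272.2 + 1110 = 2382.2 kg/h.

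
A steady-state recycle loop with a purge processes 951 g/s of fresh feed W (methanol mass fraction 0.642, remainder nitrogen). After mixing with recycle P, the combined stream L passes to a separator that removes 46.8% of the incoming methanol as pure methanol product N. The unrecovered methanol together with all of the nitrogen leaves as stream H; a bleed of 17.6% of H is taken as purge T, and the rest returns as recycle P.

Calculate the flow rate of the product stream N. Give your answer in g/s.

508.8 g/s

methanol in L: m_A = 951×0.642 + (1−0.176)·(1−0.468)·m_A, so m_A = 610.54/0.5616 = 1087.1 g/s.
Product N = 0.468×1087.1 = 508.76 g/s.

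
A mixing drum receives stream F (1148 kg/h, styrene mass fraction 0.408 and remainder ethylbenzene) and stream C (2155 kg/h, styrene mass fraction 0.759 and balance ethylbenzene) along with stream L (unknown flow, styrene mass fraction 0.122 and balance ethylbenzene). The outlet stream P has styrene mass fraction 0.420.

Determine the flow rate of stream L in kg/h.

2405 kg/h

Let L be the unknown flow. Total out = 3303 + L.
styrene balance: 2104 + 0.122·L = 0.420·(3303 + L)
(0.122 − 0.420)·L = 0.420×3303 − 2104 = -716.77
L = -716.77 / -0.298 = 2405.3 kg/h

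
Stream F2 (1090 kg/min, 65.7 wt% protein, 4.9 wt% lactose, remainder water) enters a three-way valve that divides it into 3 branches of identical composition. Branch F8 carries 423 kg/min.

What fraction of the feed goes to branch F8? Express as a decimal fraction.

0.388

Fraction to F8 = 423/1090 = 0.3881.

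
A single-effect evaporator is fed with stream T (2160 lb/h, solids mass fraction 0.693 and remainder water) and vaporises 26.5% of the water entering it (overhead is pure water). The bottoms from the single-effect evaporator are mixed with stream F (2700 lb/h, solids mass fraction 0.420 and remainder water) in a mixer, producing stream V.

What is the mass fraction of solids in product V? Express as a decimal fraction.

Vapour removed = 0.265×0.307×2160 = 175.73 lb/h; concentrate = 1984.3 lb/h.
solids reaching the mixer = 1496.9 (from concentrate) + 2700×0.420 = 2630.9 lb/h.
Product flow = 1984.3 + 2700 = 4684.3 lb/h; solids fraction = 0.562.

0.562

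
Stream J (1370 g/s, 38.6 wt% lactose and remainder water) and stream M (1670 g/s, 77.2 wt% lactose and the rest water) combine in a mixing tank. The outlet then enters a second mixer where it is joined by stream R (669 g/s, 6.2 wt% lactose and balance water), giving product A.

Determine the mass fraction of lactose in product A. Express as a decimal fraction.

0.5014

Overall, product flow = 3709 g/s.
lactose in = 1370×0.386 + 1670×0.772 + 669×0.062 = 1859.5 g/s.
lactose fraction in A = 0.5014.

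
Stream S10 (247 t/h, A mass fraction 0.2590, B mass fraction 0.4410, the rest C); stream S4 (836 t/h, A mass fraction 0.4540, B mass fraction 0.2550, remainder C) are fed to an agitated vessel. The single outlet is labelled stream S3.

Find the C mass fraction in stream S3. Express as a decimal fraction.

Total flow out = 247 + 836 = 1083 t/h.
C in = 247×0.300 + 836×0.291 = 317.38 t/h.
C mass fraction in S3 = 317.38/1083 = 0.2931.

0.2931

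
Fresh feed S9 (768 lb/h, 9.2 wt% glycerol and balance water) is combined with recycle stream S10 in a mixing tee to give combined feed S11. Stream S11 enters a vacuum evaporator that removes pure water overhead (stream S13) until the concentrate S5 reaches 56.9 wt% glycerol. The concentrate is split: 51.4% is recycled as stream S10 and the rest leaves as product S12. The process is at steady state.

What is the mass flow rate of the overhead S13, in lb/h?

Overall glycerol balance (none leaves overhead): glycerol in fresh feed = glycerol in product, i.e. 768×0.092 = (1−0.514)·S5·0.569.
S5 = 70.656/(0.569×0.486) = 255.51 lb/h.
Recycle S10 = 0.514×255.51 = 131.33 lb/h.
Combined feed S11 = 768 + 131.33 = 899.33 lb/h.
Overhead S13 = S11 − S5 = 899.33 − 255.51 = 643.82 lb/h.

643.8 lb/h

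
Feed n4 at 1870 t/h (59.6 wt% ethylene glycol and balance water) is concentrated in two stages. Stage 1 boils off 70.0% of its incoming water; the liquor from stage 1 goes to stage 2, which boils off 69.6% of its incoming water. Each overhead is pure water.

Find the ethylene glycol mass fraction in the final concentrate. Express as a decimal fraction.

0.942

water in feed = 1870×0.404 = 755.48 t/h.
After stage 1: water left = (1−0.700)×755.48 = 226.64; stream total = 1341.2 t/h.
After stage 2: water left = (1−0.696)×226.64 = 68.9; final concentrate = 1183.4 t/h.
ethylene glycol fraction = 1114.5/1183.4 = 0.942.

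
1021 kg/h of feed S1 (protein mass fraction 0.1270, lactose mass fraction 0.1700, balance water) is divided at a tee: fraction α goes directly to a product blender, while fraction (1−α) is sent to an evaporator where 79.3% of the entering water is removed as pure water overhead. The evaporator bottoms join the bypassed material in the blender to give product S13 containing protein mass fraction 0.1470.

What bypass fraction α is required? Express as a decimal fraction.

All 1021×0.127 = 129.67 kg/h of protein reaches S13, so S13 = 129.67/0.147 = 882.09 kg/h and vapour = 138.91 kg/h.
The evaporator receives (1−α)·1021 of feed at 0.703 water and removes 0.793 of that water:
0.793×0.703×(1−α)×1021 = 138.91
(1−α) = 138.91/569.19 = 0.2441;  α = 0.7559.

0.756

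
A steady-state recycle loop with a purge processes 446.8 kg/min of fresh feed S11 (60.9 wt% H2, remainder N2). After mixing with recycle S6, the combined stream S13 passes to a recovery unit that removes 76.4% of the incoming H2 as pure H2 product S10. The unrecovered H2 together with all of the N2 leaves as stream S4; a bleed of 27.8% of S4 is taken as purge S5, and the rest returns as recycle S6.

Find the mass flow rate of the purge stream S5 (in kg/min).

196.2 kg/min

N2 enters only via S11 and leaves only via the purge: 446.8×0.391 = 0.278×(N2 in S4), and the recovery unit passes all N2, so N2 in S13 = N2 in S4 = 628.41 kg/min.
H2 in S13: m_A = 446.8×0.609 + (1−0.278)·(1−0.764)·m_A, so m_A = 272.1/0.8296 = 327.99 kg/min.
S4 = (1−0.764)×327.99 + 628.41 = 705.82 kg/min.
Purge S5 = 0.278×705.82 = 196.22 kg/min.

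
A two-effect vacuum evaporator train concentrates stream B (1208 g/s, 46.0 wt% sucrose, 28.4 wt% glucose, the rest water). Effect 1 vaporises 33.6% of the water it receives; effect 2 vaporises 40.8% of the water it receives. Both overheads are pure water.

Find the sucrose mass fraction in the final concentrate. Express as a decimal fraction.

0.545

water in feed = 1208×0.256 = 309.25 g/s.
After stage 1: water left = (1−0.336)×309.25 = 205.34; stream total = 1104.1 g/s.
After stage 2: water left = (1−0.408)×205.34 = 121.56; final concentrate = 1020.3 g/s.
sucrose fraction = 555.68/1020.3 = 0.545.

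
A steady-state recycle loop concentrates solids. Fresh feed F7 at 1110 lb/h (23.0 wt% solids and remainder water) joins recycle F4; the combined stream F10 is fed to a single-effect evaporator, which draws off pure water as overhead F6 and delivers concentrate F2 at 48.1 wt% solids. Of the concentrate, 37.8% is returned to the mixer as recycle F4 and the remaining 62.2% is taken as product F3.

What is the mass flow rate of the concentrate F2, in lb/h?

853.3 lb/h

Overall solids balance (none leaves overhead): solids in fresh feed = solids in product, i.e. 1110×0.230 = (1−0.378)·F2·0.481.
F2 = 255.3/(0.481×0.622) = 853.33 lb/h.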